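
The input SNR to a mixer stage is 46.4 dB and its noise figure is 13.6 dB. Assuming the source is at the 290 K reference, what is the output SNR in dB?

By definition F = SNR_in/SNR_out, so in dB: SNR_out = SNR_in − NF
SNR_out = 46.4 − 13.6 = 32.8 dB

32.8 dB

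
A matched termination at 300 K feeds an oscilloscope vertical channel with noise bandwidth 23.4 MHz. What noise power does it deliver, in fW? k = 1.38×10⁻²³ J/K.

96.9 fW

P_n = kTB = 1.38×10⁻²³ × 300 × 2.34×10⁷ = 9.69×10⁻¹⁴ W = 96.9 fW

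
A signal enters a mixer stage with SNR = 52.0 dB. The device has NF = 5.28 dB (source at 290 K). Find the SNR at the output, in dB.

By definition F = SNR_in/SNR_out, so in dB: SNR_out = SNR_in − NF
SNR_out = 52.0 − 5.28 = 46.72 dB

46.72 dB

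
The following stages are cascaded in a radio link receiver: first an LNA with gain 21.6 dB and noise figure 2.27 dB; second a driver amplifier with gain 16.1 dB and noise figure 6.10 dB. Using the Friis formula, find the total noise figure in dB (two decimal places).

2.32 dB

Convert to linear (a loss of L dB is a gain of −L dB): F_i = 10^(NF_i/10), G_i = 10^(G_i,dB/10)
  Stage 1: F_1 = 10^(2.27/10) = 1.687, G_1 = 10^(21.6/10) = 144.5
  Stage 2: F_2 = 10^(6.10/10) = 4.074, G_2 = 10^(16.1/10) = 40.74
Friis cascade:
  F = 1.687 + (4.074 − 1)/144.5 = 1.708
NF = 10 log₁₀(1.708) = 2.32 dB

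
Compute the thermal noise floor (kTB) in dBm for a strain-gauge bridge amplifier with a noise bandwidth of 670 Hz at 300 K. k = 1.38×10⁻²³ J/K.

P_n = kTB = 1.38×10⁻²³ × 300 × 6.70×10² = 2.77×10⁻¹⁸ W
In dBm: 10 log₁₀(2.77×10⁻¹⁸ / 10⁻³) = −145.6 dBm

−145.6 dBm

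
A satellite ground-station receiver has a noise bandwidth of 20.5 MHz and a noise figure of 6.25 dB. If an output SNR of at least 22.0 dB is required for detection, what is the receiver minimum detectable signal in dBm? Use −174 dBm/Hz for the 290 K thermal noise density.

Sensitivity = −174 + 10 log₁₀(B) + NF + SNR_min
= −174 + 73.12 + 6.25 + 22.0
= −72.63 dBm → −72.6 dBm

−72.6 dBm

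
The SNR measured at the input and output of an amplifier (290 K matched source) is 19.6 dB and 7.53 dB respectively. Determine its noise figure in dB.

NF (dB) = SNR_in(dB) − SNR_out(dB) when the source is at T₀
NF = 19.6 − 7.53 = 12.07 dB

12.07 dB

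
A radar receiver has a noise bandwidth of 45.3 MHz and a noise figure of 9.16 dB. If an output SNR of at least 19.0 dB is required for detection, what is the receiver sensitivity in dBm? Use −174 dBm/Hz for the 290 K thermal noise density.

−69.3 dBm

Sensitivity = −174 + 10 log₁₀(B) + NF + SNR_min
= −174 + 76.56 + 9.16 + 19.0
= −69.28 dBm → −69.3 dBm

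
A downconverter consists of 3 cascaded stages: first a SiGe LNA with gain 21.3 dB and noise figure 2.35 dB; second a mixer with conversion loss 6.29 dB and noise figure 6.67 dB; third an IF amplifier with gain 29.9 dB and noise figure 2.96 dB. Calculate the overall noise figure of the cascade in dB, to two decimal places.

Convert to linear (a loss of L dB is a gain of −L dB): F_i = 10^(NF_i/10), G_i = 10^(G_i,dB/10)
  Stage 1: F_1 = 10^(2.35/10) = 1.718, G_1 = 10^(21.3/10) = 134.9
  Stage 2: F_2 = 10^(6.67/10) = 4.645, G_2 = 10^(−6.29/10) = 0.2350
  Stage 3: F_3 = 10^(2.96/10) = 1.977, G_3 = 10^(29.9/10) = 977.2
Friis cascade:
  F = 1.718 + (4.645 − 1)/134.9 + (1.977 − 1)/31.70 = 1.776
NF = 10 log₁₀(1.776) = 2.49 dB

2.49 dB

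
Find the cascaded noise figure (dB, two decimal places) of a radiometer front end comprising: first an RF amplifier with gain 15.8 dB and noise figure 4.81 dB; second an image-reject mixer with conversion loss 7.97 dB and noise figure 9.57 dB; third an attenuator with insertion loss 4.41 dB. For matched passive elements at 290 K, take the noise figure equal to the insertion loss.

Convert to linear (a loss of L dB is a gain of −L dB): F_i = 10^(NF_i/10), G_i = 10^(G_i,dB/10)
  Stage 1: F_1 = 10^(4.81/10) = 3.027, G_1 = 10^(15.8/10) = 38.02
  Stage 2: F_2 = 10^(9.57/10) = 9.057, G_2 = 10^(−7.97/10) = 0.1596
  Stage 3: F_3 = 10^(4.41/10) = 2.761, G_3 = 10^(−4.41/10) = 0.3622
Friis cascade:
  F = 3.027 + (9.057 − 1)/38.02 + (2.761 − 1)/6.067 = 3.529
NF = 10 log₁₀(3.529) = 5.48 dB

5.48 dB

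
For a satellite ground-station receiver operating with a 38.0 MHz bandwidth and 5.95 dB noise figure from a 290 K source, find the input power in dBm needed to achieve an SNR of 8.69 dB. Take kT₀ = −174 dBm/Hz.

−83.6 dBm

Sensitivity = −174 + 10 log₁₀(B) + NF + SNR_min
= −174 + 75.8 + 5.95 + 8.69
= −83.56 dBm → −83.6 dBm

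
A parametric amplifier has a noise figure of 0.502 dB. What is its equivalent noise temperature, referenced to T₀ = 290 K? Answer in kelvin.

35.5 K

F = 10^(0.502/10) = 1.12254
T_e = (F − 1)·T₀ = (1.12254 − 1) × 290 = 35.5 K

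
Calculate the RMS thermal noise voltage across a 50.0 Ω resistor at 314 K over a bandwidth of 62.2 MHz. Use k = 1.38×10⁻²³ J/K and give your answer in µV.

V_n = √(4kTRB)
4kTRB = 4 × 1.38×10⁻²³ × 314 × 5.00×10¹ × 6.22×10⁷ = 5.39×10⁻¹¹ V²
V_n = √(5.39×10⁻¹¹) = 7.34×10⁻⁶ V = 7.34 µV

7.34 µV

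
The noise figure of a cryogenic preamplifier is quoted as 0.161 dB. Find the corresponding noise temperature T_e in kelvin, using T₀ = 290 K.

11.0 K

F = 10^(0.161/10) = 1.03777
T_e = (F − 1)·T₀ = (1.03777 − 1) × 290 = 11.0 K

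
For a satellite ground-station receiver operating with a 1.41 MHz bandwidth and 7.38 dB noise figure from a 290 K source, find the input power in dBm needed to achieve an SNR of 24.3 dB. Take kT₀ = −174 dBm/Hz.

Sensitivity = −174 + 10 log₁₀(B) + NF + SNR_min
= −174 + 61.49 + 7.38 + 24.3
= −80.83 dBm → −80.8 dBm

−80.8 dBm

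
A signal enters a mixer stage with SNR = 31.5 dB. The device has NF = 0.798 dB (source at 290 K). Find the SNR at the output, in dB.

By definition F = SNR_in/SNR_out, so in dB: SNR_out = SNR_in − NF
SNR_out = 31.5 − 0.798 = 30.702 dB

30.702 dB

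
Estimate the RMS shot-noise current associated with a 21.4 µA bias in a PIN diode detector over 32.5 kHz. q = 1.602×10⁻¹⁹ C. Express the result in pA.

472 pA

I_n = √(2qI·B)
2qI·B = 2 × 1.602×10⁻¹⁹ × 2.14×10⁻⁵ × 3.25×10⁴ = 2.23×10⁻¹⁹ A²
I_n = √(2.23×10⁻¹⁹) = 4.72×10⁻¹⁰ A = 472 pA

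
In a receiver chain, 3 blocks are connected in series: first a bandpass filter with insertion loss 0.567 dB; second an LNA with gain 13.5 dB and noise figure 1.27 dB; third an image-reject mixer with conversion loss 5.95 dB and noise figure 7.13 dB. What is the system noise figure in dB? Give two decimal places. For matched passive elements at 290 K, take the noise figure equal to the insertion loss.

Convert to linear (a loss of L dB is a gain of −L dB): F_i = 10^(NF_i/10), G_i = 10^(G_i,dB/10)
  Stage 1: F_1 = 10^(0.567/10) = 1.139, G_1 = 10^(−0.567/10) = 0.8776
  Stage 2: F_2 = 10^(1.27/10) = 1.340, G_2 = 10^(13.5/10) = 22.39
  Stage 3: F_3 = 10^(7.13/10) = 5.164, G_3 = 10^(−5.95/10) = 0.2541
Friis cascade:
  F = 1.139 + (1.340 − 1)/0.8776 + (5.164 − 1)/19.65 = 1.738
NF = 10 log₁₀(1.738) = 2.40 dB

2.40 dB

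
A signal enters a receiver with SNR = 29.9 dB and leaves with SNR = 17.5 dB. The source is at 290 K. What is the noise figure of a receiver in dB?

12.4 dB

NF (dB) = SNR_in(dB) − SNR_out(dB) when the source is at T₀
NF = 29.9 − 17.5 = 12.4 dB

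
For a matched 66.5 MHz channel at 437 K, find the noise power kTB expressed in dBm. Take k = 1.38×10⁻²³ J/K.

−94.0 dBm

P_n = kTB = 1.38×10⁻²³ × 437 × 6.65×10⁷ = 4.01×10⁻¹³ W
In dBm: 10 log₁₀(4.01×10⁻¹³ / 10⁻³) = −94.0 dBm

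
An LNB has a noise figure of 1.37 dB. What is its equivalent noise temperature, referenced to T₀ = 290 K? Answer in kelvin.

F = 10^(1.37/10) = 1.37088
T_e = (F − 1)·T₀ = (1.37088 − 1) × 290 = 108 K

108 K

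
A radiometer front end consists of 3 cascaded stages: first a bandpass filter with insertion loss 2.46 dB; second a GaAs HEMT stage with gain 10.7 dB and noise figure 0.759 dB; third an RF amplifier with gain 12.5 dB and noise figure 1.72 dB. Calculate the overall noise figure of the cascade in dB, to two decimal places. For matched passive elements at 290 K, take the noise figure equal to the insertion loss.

Convert to linear (a loss of L dB is a gain of −L dB): F_i = 10^(NF_i/10), G_i = 10^(G_i,dB/10)
  Stage 1: F_1 = 10^(2.46/10) = 1.762, G_1 = 10^(−2.46/10) = 0.5675
  Stage 2: F_2 = 10^(0.759/10) = 1.191, G_2 = 10^(10.7/10) = 11.75
  Stage 3: F_3 = 10^(1.72/10) = 1.486, G_3 = 10^(12.5/10) = 17.78
Friis cascade:
  F = 1.762 + (1.191 − 1)/0.5675 + (1.486 − 1)/6.668 = 2.171
NF = 10 log₁₀(2.171) = 3.37 dB

3.37 dB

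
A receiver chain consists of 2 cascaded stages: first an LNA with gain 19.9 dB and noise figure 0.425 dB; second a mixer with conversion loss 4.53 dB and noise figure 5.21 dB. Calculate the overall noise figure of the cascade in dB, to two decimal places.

0.52 dB

Convert to linear (a loss of L dB is a gain of −L dB): F_i = 10^(NF_i/10), G_i = 10^(G_i,dB/10)
  Stage 1: F_1 = 10^(0.425/10) = 1.103, G_1 = 10^(19.9/10) = 97.72
  Stage 2: F_2 = 10^(5.21/10) = 3.319, G_2 = 10^(−4.53/10) = 0.3524
Friis cascade:
  F = 1.103 + (3.319 − 1)/97.72 = 1.127
NF = 10 log₁₀(1.127) = 0.52 dB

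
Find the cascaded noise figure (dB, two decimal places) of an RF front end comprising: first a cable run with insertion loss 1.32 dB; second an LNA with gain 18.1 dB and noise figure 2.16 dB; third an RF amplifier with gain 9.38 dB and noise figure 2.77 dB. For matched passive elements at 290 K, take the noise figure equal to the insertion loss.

3.52 dB

Convert to linear (a loss of L dB is a gain of −L dB): F_i = 10^(NF_i/10), G_i = 10^(G_i,dB/10)
  Stage 1: F_1 = 10^(1.32/10) = 1.355, G_1 = 10^(−1.32/10) = 0.7379
  Stage 2: F_2 = 10^(2.16/10) = 1.644, G_2 = 10^(18.1/10) = 64.57
  Stage 3: F_3 = 10^(2.77/10) = 1.892, G_3 = 10^(9.38/10) = 8.670
Friis cascade:
  F = 1.355 + (1.644 − 1)/0.7379 + (1.892 − 1)/47.64 = 2.247
NF = 10 log₁₀(2.247) = 3.52 dB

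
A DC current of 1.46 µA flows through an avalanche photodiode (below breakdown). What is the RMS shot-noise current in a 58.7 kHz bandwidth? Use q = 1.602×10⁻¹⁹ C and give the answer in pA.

166 pA

I_n = √(2qI·B)
2qI·B = 2 × 1.602×10⁻¹⁹ × 1.46×10⁻⁶ × 5.87×10⁴ = 2.75×10⁻²⁰ A²
I_n = √(2.75×10⁻²⁰) = 1.66×10⁻¹⁰ A = 166 pA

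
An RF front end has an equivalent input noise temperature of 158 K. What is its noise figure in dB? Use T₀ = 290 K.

F = 1 + T_e/T₀ = 1 + 158/290 = 1.54483
NF = 10 log₁₀(1.54483) = 1.89 dB

1.89 dB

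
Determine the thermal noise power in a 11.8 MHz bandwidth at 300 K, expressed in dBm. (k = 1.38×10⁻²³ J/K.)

−103.1 dBm

P_n = kTB = 1.38×10⁻²³ × 300 × 1.18×10⁷ = 4.89×10⁻¹⁴ W
In dBm: 10 log₁₀(4.89×10⁻¹⁴ / 10⁻³) = −103.1 dBm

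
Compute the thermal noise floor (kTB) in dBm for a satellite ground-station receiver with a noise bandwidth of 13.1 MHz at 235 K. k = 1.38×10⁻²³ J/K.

−103.7 dBm

P_n = kTB = 1.38×10⁻²³ × 235 × 1.31×10⁷ = 4.25×10⁻¹⁴ W
In dBm: 10 log₁₀(4.25×10⁻¹⁴ / 10⁻³) = −103.7 dBm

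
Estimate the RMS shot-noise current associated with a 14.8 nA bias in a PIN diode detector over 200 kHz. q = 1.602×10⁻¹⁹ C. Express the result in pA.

I_n = √(2qI·B)
2qI·B = 2 × 1.602×10⁻¹⁹ × 1.48×10⁻⁸ × 2.00×10⁵ = 9.48×10⁻²² A²
I_n = √(9.48×10⁻²²) = 3.08×10⁻¹¹ A = 30.8 pA

30.8 pA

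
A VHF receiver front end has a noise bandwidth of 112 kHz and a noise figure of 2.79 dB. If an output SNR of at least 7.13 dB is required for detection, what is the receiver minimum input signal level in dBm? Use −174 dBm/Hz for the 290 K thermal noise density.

−113.6 dBm

Sensitivity = −174 + 10 log₁₀(B) + NF + SNR_min
= −174 + 50.49 + 2.79 + 7.13
= −113.59 dBm → −113.6 dBm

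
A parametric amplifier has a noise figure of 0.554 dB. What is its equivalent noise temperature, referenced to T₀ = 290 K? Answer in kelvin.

F = 10^(0.554/10) = 1.13606
T_e = (F − 1)·T₀ = (1.13606 − 1) × 290 = 39.5 K

39.5 K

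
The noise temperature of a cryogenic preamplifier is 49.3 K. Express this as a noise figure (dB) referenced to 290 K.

0.682 dB

F = 1 + T_e/T₀ = 1 + 49.3/290 = 1.17
NF = 10 log₁₀(1.17) = 0.682 dB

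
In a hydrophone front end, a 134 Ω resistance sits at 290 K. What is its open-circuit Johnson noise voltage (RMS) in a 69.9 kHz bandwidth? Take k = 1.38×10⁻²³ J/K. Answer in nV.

387 nV

V_n = √(4kTRB)
4kTRB = 4 × 1.38×10⁻²³ × 290 × 1.34×10² × 6.99×10⁴ = 1.50×10⁻¹³ V²
V_n = √(1.50×10⁻¹³) = 3.87×10⁻⁷ V = 387 nV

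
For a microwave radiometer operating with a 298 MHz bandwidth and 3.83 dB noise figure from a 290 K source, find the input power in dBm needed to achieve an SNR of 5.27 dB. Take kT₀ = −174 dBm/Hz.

Sensitivity = −174 + 10 log₁₀(B) + NF + SNR_min
= −174 + 84.74 + 3.83 + 5.27
= −80.16 dBm → −80.2 dBm

−80.2 dBm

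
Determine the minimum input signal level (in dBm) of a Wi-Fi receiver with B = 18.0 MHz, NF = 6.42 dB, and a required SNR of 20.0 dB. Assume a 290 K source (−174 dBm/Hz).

Sensitivity = −174 + 10 log₁₀(B) + NF + SNR_min
= −174 + 72.55 + 6.42 + 20.0
= −75.03 dBm → −75.0 dBm

−75.0 dBm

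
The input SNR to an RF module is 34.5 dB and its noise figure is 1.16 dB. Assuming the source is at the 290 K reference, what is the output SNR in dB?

33.34 dB

By definition F = SNR_in/SNR_out, so in dB: SNR_out = SNR_in − NF
SNR_out = 34.5 − 1.16 = 33.34 dB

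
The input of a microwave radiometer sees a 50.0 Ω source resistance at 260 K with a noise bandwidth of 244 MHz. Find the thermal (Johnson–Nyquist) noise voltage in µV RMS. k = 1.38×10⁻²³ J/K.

13.2 µV

V_n = √(4kTRB)
4kTRB = 4 × 1.38×10⁻²³ × 260 × 5.00×10¹ × 2.44×10⁸ = 1.75×10⁻¹⁰ V²
V_n = √(1.75×10⁻¹⁰) = 1.32×10⁻⁵ V = 13.2 µV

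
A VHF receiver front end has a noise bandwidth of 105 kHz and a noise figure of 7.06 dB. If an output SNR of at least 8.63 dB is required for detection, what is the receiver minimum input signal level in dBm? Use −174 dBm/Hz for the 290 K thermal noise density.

Sensitivity = −174 + 10 log₁₀(B) + NF + SNR_min
= −174 + 50.21 + 7.06 + 8.63
= −108.10 dBm → −108.1 dBm

−108.1 dBm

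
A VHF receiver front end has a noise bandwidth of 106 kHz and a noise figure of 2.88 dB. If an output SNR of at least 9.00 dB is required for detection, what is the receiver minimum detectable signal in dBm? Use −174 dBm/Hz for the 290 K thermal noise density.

−111.9 dBm

Sensitivity = −174 + 10 log₁₀(B) + NF + SNR_min
= −174 + 50.25 + 2.88 + 9.00
= −111.87 dBm → −111.9 dBm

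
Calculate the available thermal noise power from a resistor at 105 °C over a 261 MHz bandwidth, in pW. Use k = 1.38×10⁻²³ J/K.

1.36 pW

T = 105 °C + 273.15 = 378.15 K
P_n = kTB = 1.38×10⁻²³ × 378.15 × 2.61×10⁸ = 1.36×10⁻¹² W = 1.36 pW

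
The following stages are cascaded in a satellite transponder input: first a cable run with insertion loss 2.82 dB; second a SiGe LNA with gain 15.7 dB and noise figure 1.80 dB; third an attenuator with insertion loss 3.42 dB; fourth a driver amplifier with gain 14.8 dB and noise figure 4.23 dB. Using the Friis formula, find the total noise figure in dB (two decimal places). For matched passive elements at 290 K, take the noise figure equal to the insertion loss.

4.98 dB

Convert to linear (a loss of L dB is a gain of −L dB): F_i = 10^(NF_i/10), G_i = 10^(G_i,dB/10)
  Stage 1: F_1 = 10^(2.82/10) = 1.914, G_1 = 10^(−2.82/10) = 0.5224
  Stage 2: F_2 = 10^(1.80/10) = 1.514, G_2 = 10^(15.7/10) = 37.15
  Stage 3: F_3 = 10^(3.42/10) = 2.198, G_3 = 10^(−3.42/10) = 0.4550
  Stage 4: F_4 = 10^(4.23/10) = 2.649, G_4 = 10^(14.8/10) = 30.20
Friis cascade:
  F = 1.914 + (1.514 − 1)/0.5224 + (2.198 − 1)/19.41 + (2.649 − 1)/8.831 = 3.146
NF = 10 log₁₀(3.146) = 4.98 dB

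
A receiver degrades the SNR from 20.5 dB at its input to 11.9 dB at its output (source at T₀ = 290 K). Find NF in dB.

8.6 dB

NF (dB) = SNR_in(dB) − SNR_out(dB) when the source is at T₀
NF = 20.5 − 11.9 = 8.6 dB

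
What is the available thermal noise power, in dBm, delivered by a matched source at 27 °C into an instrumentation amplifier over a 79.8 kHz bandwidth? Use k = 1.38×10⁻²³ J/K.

−124.8 dBm

T = 27 °C + 273.15 = 300.15 K
P_n = kTB = 1.38×10⁻²³ × 300.15 × 7.98×10⁴ = 3.31×10⁻¹⁶ W
In dBm: 10 log₁₀(3.31×10⁻¹⁶ / 10⁻³) = −124.8 dBm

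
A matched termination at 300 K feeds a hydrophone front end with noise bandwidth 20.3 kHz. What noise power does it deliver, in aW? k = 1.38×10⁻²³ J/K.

P_n = kTB = 1.38×10⁻²³ × 300 × 2.03×10⁴ = 8.40×10⁻¹⁷ W = 84.0 aW

84.0 aW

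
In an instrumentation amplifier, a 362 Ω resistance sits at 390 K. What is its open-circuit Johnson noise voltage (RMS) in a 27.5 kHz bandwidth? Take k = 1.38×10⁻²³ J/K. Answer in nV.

V_n = √(4kTRB)
4kTRB = 4 × 1.38×10⁻²³ × 390 × 3.62×10² × 2.75×10⁴ = 2.14×10⁻¹³ V²
V_n = √(2.14×10⁻¹³) = 4.63×10⁻⁷ V = 463 nV

463 nV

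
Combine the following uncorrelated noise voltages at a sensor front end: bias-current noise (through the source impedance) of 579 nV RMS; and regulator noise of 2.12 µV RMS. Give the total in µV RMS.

2.20 µV

Uncorrelated sources add in power (mean-square): V_tot = √(ΣV_i²)
V_tot = √[(5.79×10⁻⁷)² + (2.12×10⁻⁶)²] = 2.20×10⁻⁶ V = 2.20 µV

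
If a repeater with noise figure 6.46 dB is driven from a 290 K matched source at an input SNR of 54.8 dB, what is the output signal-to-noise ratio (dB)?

48.34 dB

By definition F = SNR_in/SNR_out, so in dB: SNR_out = SNR_in − NF
SNR_out = 54.8 − 6.46 = 48.34 dB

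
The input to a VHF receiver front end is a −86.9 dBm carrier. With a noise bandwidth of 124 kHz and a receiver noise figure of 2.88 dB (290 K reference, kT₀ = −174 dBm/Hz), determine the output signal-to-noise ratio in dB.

33.3 dB

Noise floor: N = −174 + 10 log₁₀(B) + NF
10 log₁₀(1.24×10⁵) = 50.93 dB
N = −174 + 50.93 + 2.88 = −120.19 dBm
SNR = P_sig − N = −86.9 − (−120.19) = 33.29 dB → 33.3 dB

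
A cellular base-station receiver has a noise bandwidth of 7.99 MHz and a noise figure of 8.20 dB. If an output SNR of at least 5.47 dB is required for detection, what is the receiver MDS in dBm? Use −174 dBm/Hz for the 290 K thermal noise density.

Sensitivity = −174 + 10 log₁₀(B) + NF + SNR_min
= −174 + 69.03 + 8.20 + 5.47
= −91.30 dBm → −91.3 dBm

−91.3 dBm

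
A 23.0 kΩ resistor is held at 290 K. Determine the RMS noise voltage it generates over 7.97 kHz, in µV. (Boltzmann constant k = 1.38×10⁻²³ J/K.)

V_n = √(4kTRB)
4kTRB = 4 × 1.38×10⁻²³ × 290 × 2.30×10⁴ × 7.97×10³ = 2.93×10⁻¹² V²
V_n = √(2.93×10⁻¹²) = 1.71×10⁻⁶ V = 1.71 µV

1.71 µV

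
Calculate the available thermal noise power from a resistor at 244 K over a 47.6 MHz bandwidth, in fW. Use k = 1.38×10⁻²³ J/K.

P_n = kTB = 1.38×10⁻²³ × 244 × 4.76×10⁷ = 1.60×10⁻¹³ W = 160 fW

160 fW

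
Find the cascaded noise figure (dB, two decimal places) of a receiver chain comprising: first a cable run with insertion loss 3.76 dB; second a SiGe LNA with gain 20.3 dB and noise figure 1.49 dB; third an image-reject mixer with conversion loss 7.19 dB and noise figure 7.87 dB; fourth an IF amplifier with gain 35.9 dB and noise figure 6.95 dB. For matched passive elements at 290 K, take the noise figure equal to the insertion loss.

Convert to linear (a loss of L dB is a gain of −L dB): F_i = 10^(NF_i/10), G_i = 10^(G_i,dB/10)
  Stage 1: F_1 = 10^(3.76/10) = 2.377, G_1 = 10^(−3.76/10) = 0.4207
  Stage 2: F_2 = 10^(1.49/10) = 1.409, G_2 = 10^(20.3/10) = 107.2
  Stage 3: F_3 = 10^(7.87/10) = 6.124, G_3 = 10^(−7.19/10) = 0.1910
  Stage 4: F_4 = 10^(6.95/10) = 4.955, G_4 = 10^(35.9/10) = 3890
Friis cascade:
  F = 2.377 + (1.409 − 1)/0.4207 + (6.124 − 1)/45.08 + (4.955 − 1)/8.610 = 3.923
NF = 10 log₁₀(3.923) = 5.94 dB

5.94 dB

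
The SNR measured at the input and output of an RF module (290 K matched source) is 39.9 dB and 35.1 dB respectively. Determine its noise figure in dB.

NF (dB) = SNR_in(dB) − SNR_out(dB) when the source is at T₀
NF = 39.9 − 35.1 = 4.8 dB

4.8 dB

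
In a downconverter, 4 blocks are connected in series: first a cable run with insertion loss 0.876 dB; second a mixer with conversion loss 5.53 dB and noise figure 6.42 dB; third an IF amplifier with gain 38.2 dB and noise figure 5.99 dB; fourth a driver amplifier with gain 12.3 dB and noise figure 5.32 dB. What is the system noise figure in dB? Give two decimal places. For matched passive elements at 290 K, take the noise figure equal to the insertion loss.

Convert to linear (a loss of L dB is a gain of −L dB): F_i = 10^(NF_i/10), G_i = 10^(G_i,dB/10)
  Stage 1: F_1 = 10^(0.876/10) = 1.223, G_1 = 10^(−0.876/10) = 0.8173
  Stage 2: F_2 = 10^(6.42/10) = 4.385, G_2 = 10^(−5.53/10) = 0.2799
  Stage 3: F_3 = 10^(5.99/10) = 3.972, G_3 = 10^(38.2/10) = 6607
  Stage 4: F_4 = 10^(5.32/10) = 3.404, G_4 = 10^(12.3/10) = 16.98
Friis cascade:
  F = 1.223 + (4.385 − 1)/0.8173 + (3.972 − 1)/0.2288 + (3.404 − 1)/1511 = 18.36
NF = 10 log₁₀(18.36) = 12.64 dB

12.64 dB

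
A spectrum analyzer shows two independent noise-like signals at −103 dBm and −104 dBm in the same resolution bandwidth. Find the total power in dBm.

−100.5 dBm

Convert to linear, add, convert back:
P₁ = 5.01×10⁻¹⁴ W, P₂ = 3.98×10⁻¹⁴ W
P_tot = 8.99×10⁻¹⁴ W → 10 log₁₀(P_tot / 10⁻³) = −100.5 dBm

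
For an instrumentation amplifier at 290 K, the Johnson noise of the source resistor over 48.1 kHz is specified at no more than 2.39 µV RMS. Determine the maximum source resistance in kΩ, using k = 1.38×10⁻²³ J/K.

Johnson–Nyquist: V_n = √(4kTRB) ⇒ R = V_n² / (4kTB)
4kTB = 4 × 1.38×10⁻²³ × 290 × 4.81×10⁴ = 7.70×10⁻¹⁶
R = (2.39×10⁻⁶)² / 7.70×10⁻¹⁶ = 7.42×10³ Ω = 7.42 kΩ

7.42 kΩ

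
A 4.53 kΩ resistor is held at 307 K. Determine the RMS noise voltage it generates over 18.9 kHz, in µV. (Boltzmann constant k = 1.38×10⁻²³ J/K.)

1.20 µV

V_n = √(4kTRB)
4kTRB = 4 × 1.38×10⁻²³ × 307 × 4.53×10³ × 1.89×10⁴ = 1.45×10⁻¹² V²
V_n = √(1.45×10⁻¹²) = 1.20×10⁻⁶ V = 1.20 µV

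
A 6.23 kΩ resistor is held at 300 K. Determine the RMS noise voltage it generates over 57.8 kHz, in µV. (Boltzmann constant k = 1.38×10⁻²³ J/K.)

V_n = √(4kTRB)
4kTRB = 4 × 1.38×10⁻²³ × 300 × 6.23×10³ × 5.78×10⁴ = 5.96×10⁻¹² V²
V_n = √(5.96×10⁻¹²) = 2.44×10⁻⁶ V = 2.44 µV

2.44 µV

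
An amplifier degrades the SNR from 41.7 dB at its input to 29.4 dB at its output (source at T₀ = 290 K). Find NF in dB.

NF (dB) = SNR_in(dB) − SNR_out(dB) when the source is at T₀
NF = 41.7 − 29.4 = 12.3 dB

12.3 dB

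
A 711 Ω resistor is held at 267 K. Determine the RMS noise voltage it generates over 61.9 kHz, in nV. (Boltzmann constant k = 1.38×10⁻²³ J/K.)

V_n = √(4kTRB)
4kTRB = 4 × 1.38×10⁻²³ × 267 × 7.11×10² × 6.19×10⁴ = 6.49×10⁻¹³ V²
V_n = √(6.49×10⁻¹³) = 8.05×10⁻⁷ V = 805 nV

805 nV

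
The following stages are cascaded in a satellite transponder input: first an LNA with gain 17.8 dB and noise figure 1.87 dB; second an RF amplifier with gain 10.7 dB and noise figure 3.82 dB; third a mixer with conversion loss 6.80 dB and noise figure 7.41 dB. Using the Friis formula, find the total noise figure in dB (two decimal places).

1.95 dB

Convert to linear (a loss of L dB is a gain of −L dB): F_i = 10^(NF_i/10), G_i = 10^(G_i,dB/10)
  Stage 1: F_1 = 10^(1.87/10) = 1.538, G_1 = 10^(17.8/10) = 60.26
  Stage 2: F_2 = 10^(3.82/10) = 2.410, G_2 = 10^(10.7/10) = 11.75
  Stage 3: F_3 = 10^(7.41/10) = 5.508, G_3 = 10^(−6.80/10) = 0.2089
Friis cascade:
  F = 1.538 + (2.410 − 1)/60.26 + (5.508 − 1)/707.9 = 1.568
NF = 10 log₁₀(1.568) = 1.95 dB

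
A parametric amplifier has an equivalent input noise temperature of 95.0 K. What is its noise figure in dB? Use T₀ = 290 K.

1.23 dB

F = 1 + T_e/T₀ = 1 + 95.0/290 = 1.32759
NF = 10 log₁₀(1.32759) = 1.23 dB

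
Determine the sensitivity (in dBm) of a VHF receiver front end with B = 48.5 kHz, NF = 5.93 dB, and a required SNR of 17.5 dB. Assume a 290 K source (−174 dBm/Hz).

−103.7 dBm

Sensitivity = −174 + 10 log₁₀(B) + NF + SNR_min
= −174 + 46.86 + 5.93 + 17.5
= −103.71 dBm → −103.7 dBm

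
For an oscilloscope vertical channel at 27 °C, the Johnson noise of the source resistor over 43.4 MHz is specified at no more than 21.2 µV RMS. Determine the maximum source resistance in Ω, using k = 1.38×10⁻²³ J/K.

T = 27 °C + 273.15 = 300.15 K
Johnson–Nyquist: V_n = √(4kTRB) ⇒ R = V_n² / (4kTB)
4kTB = 4 × 1.38×10⁻²³ × 300.15 × 4.34×10⁷ = 7.19×10⁻¹³
R = (2.12×10⁻⁵)² / 7.19×10⁻¹³ = 6.25×10² Ω = 625 Ω

625 Ω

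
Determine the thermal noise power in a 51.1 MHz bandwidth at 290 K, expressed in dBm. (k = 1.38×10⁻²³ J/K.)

−96.9 dBm

P_n = kTB = 1.38×10⁻²³ × 290 × 5.11×10⁷ = 2.05×10⁻¹³ W
In dBm: 10 log₁₀(2.05×10⁻¹³ / 10⁻³) = −96.9 dBm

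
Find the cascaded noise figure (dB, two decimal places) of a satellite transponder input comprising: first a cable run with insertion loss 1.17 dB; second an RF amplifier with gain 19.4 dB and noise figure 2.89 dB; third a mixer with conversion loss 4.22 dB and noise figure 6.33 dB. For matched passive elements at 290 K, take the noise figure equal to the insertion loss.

Convert to linear (a loss of L dB is a gain of −L dB): F_i = 10^(NF_i/10), G_i = 10^(G_i,dB/10)
  Stage 1: F_1 = 10^(1.17/10) = 1.309, G_1 = 10^(−1.17/10) = 0.7638
  Stage 2: F_2 = 10^(2.89/10) = 1.945, G_2 = 10^(19.4/10) = 87.10
  Stage 3: F_3 = 10^(6.33/10) = 4.295, G_3 = 10^(−4.22/10) = 0.3784
Friis cascade:
  F = 1.309 + (1.945 − 1)/0.7638 + (4.295 − 1)/66.53 = 2.596
NF = 10 log₁₀(2.596) = 4.14 dB

4.14 dB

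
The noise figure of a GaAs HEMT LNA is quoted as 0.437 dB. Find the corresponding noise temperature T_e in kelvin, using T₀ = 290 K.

30.7 K

F = 10^(0.437/10) = 1.10586
T_e = (F − 1)·T₀ = (1.10586 − 1) × 290 = 30.7 K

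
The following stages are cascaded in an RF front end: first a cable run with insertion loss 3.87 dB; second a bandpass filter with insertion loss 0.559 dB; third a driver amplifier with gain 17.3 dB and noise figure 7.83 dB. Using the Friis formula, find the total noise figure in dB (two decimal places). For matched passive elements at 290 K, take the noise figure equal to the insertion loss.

12.26 dB

Convert to linear (a loss of L dB is a gain of −L dB): F_i = 10^(NF_i/10), G_i = 10^(G_i,dB/10)
  Stage 1: F_1 = 10^(3.87/10) = 2.438, G_1 = 10^(−3.87/10) = 0.4102
  Stage 2: F_2 = 10^(0.559/10) = 1.137, G_2 = 10^(−0.559/10) = 0.8792
  Stage 3: F_3 = 10^(7.83/10) = 6.067, G_3 = 10^(17.3/10) = 53.70
Friis cascade:
  F = 2.438 + (1.137 − 1)/0.4102 + (6.067 − 1)/0.3607 = 16.82
NF = 10 log₁₀(16.82) = 12.26 dB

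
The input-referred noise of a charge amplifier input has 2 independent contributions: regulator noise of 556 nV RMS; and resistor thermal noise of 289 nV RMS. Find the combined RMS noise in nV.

Uncorrelated sources add in power (mean-square): V_tot = √(ΣV_i²)
V_tot = √[(5.56×10⁻⁷)² + (2.89×10⁻⁷)²] = 6.27×10⁻⁷ V = 627 nV

627 nV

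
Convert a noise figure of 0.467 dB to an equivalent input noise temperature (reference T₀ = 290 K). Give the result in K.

F = 10^(0.467/10) = 1.11353
T_e = (F − 1)·T₀ = (1.11353 − 1) × 290 = 32.9 K

32.9 K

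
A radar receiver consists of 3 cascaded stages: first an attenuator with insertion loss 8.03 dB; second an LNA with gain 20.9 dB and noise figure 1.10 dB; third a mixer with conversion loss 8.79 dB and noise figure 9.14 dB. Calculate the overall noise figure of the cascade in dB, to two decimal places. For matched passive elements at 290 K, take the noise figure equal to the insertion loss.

Convert to linear (a loss of L dB is a gain of −L dB): F_i = 10^(NF_i/10), G_i = 10^(G_i,dB/10)
  Stage 1: F_1 = 10^(8.03/10) = 6.353, G_1 = 10^(−8.03/10) = 0.1574
  Stage 2: F_2 = 10^(1.10/10) = 1.288, G_2 = 10^(20.9/10) = 123.0
  Stage 3: F_3 = 10^(9.14/10) = 8.204, G_3 = 10^(−8.79/10) = 0.1321
Friis cascade:
  F = 6.353 + (1.288 − 1)/0.1574 + (8.204 − 1)/19.36 = 8.557
NF = 10 log₁₀(8.557) = 9.32 dB

9.32 dB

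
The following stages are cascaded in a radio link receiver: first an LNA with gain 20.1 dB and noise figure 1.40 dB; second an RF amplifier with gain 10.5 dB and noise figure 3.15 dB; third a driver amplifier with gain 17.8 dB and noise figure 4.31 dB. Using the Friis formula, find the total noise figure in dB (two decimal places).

Convert to linear (a loss of L dB is a gain of −L dB): F_i = 10^(NF_i/10), G_i = 10^(G_i,dB/10)
  Stage 1: F_1 = 10^(1.40/10) = 1.380, G_1 = 10^(20.1/10) = 102.3
  Stage 2: F_2 = 10^(3.15/10) = 2.065, G_2 = 10^(10.5/10) = 11.22
  Stage 3: F_3 = 10^(4.31/10) = 2.698, G_3 = 10^(17.8/10) = 60.26
Friis cascade:
  F = 1.380 + (2.065 − 1)/102.3 + (2.698 − 1)/1148 = 1.392
NF = 10 log₁₀(1.392) = 1.44 dB

1.44 dB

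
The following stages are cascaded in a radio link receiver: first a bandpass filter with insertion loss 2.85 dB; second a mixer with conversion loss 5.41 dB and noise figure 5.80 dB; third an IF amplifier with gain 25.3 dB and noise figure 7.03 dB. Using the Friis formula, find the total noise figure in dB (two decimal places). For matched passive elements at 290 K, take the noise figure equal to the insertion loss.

Convert to linear (a loss of L dB is a gain of −L dB): F_i = 10^(NF_i/10), G_i = 10^(G_i,dB/10)
  Stage 1: F_1 = 10^(2.85/10) = 1.928, G_1 = 10^(−2.85/10) = 0.5188
  Stage 2: F_2 = 10^(5.80/10) = 3.802, G_2 = 10^(−5.41/10) = 0.2877
  Stage 3: F_3 = 10^(7.03/10) = 5.047, G_3 = 10^(25.3/10) = 338.8
Friis cascade:
  F = 1.928 + (3.802 − 1)/0.5188 + (5.047 − 1)/0.1493 = 34.44
NF = 10 log₁₀(34.44) = 15.37 dB

15.37 dB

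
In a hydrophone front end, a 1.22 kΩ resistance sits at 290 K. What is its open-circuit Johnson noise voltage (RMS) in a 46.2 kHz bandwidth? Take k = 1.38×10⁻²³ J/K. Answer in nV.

V_n = √(4kTRB)
4kTRB = 4 × 1.38×10⁻²³ × 290 × 1.22×10³ × 4.62×10⁴ = 9.02×10⁻¹³ V²
V_n = √(9.02×10⁻¹³) = 9.50×10⁻⁷ V = 950 nV

950 nV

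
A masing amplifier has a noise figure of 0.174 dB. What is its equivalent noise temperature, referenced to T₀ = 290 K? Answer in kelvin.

F = 10^(0.174/10) = 1.04088
T_e = (F − 1)·T₀ = (1.04088 − 1) × 290 = 11.9 K

11.9 K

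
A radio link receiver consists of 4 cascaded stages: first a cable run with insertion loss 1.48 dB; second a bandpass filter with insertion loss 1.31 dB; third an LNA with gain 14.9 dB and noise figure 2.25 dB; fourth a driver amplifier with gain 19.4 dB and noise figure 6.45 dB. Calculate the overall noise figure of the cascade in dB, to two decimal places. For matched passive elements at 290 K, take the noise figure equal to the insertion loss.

Convert to linear (a loss of L dB is a gain of −L dB): F_i = 10^(NF_i/10), G_i = 10^(G_i,dB/10)
  Stage 1: F_1 = 10^(1.48/10) = 1.406, G_1 = 10^(−1.48/10) = 0.7112
  Stage 2: F_2 = 10^(1.31/10) = 1.352, G_2 = 10^(−1.31/10) = 0.7396
  Stage 3: F_3 = 10^(2.25/10) = 1.679, G_3 = 10^(14.9/10) = 30.90
  Stage 4: F_4 = 10^(6.45/10) = 4.416, G_4 = 10^(19.4/10) = 87.10
Friis cascade:
  F = 1.406 + (1.352 − 1)/0.7112 + (1.679 − 1)/0.5260 + (4.416 − 1)/16.26 = 3.402
NF = 10 log₁₀(3.402) = 5.32 dB

5.32 dB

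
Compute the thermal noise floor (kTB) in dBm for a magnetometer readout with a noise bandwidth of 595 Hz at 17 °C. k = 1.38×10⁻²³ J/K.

−146.2 dBm

T = 17 °C + 273.15 = 290.15 K
P_n = kTB = 1.38×10⁻²³ × 290.15 × 5.95×10² = 2.38×10⁻¹⁸ W
In dBm: 10 log₁₀(2.38×10⁻¹⁸ / 10⁻³) = −146.2 dBm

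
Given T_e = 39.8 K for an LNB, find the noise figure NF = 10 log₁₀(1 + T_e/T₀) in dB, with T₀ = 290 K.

F = 1 + T_e/T₀ = 1 + 39.8/290 = 1.13724
NF = 10 log₁₀(1.13724) = 0.559 dB

0.559 dB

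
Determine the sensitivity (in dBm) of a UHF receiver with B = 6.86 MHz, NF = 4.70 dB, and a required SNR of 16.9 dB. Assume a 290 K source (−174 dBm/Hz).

−84.0 dBm

Sensitivity = −174 + 10 log₁₀(B) + NF + SNR_min
= −174 + 68.36 + 4.70 + 16.9
= −84.04 dBm → −84.0 dBm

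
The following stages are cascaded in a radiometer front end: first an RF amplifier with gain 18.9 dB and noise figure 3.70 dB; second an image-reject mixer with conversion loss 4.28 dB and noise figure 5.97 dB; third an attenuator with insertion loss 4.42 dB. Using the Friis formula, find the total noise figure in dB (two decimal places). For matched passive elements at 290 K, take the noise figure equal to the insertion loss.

Convert to linear (a loss of L dB is a gain of −L dB): F_i = 10^(NF_i/10), G_i = 10^(G_i,dB/10)
  Stage 1: F_1 = 10^(3.70/10) = 2.344, G_1 = 10^(18.9/10) = 77.62
  Stage 2: F_2 = 10^(5.97/10) = 3.954, G_2 = 10^(−4.28/10) = 0.3733
  Stage 3: F_3 = 10^(4.42/10) = 2.767, G_3 = 10^(−4.42/10) = 0.3614
Friis cascade:
  F = 2.344 + (3.954 − 1)/77.62 + (2.767 − 1)/28.97 = 2.443
NF = 10 log₁₀(2.443) = 3.88 dB

3.88 dB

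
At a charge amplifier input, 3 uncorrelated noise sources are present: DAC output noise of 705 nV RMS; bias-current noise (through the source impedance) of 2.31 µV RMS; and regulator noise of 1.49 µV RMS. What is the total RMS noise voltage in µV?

2.84 µV

Uncorrelated sources add in power (mean-square): V_tot = √(ΣV_i²)
V_tot = √[(7.05×10⁻⁷)² + (2.31×10⁻⁶)² + (1.49×10⁻⁶)²] = 2.84×10⁻⁶ V = 2.84 µV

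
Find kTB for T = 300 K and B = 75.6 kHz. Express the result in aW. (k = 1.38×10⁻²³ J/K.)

313 aW

P_n = kTB = 1.38×10⁻²³ × 300 × 7.56×10⁴ = 3.13×10⁻¹⁶ W = 313 aW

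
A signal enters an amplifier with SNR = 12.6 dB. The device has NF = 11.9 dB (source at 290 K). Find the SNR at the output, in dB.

By definition F = SNR_in/SNR_out, so in dB: SNR_out = SNR_in − NF
SNR_out = 12.6 − 11.9 = 0.7 dB

0.7 dB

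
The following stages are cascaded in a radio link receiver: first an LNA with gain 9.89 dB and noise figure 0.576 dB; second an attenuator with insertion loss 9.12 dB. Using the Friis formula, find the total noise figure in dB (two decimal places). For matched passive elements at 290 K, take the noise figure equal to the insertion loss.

Convert to linear (a loss of L dB is a gain of −L dB): F_i = 10^(NF_i/10), G_i = 10^(G_i,dB/10)
  Stage 1: F_1 = 10^(0.576/10) = 1.142, G_1 = 10^(9.89/10) = 9.750
  Stage 2: F_2 = 10^(9.12/10) = 8.166, G_2 = 10^(−9.12/10) = 0.1225
Friis cascade:
  F = 1.142 + (8.166 − 1)/9.750 = 1.877
NF = 10 log₁₀(1.877) = 2.73 dB

2.73 dB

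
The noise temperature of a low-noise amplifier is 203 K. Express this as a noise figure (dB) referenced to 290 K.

2.30 dB

F = 1 + T_e/T₀ = 1 + 203/290 = 1.7
NF = 10 log₁₀(1.7) = 2.30 dB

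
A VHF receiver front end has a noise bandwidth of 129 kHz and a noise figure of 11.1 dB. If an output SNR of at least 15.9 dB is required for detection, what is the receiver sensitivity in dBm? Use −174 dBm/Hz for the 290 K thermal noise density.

−95.9 dBm

Sensitivity = −174 + 10 log₁₀(B) + NF + SNR_min
= −174 + 51.11 + 11.1 + 15.9
= −95.89 dBm → −95.9 dBm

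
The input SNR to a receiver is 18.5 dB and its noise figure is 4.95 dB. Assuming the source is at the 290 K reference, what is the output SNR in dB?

By definition F = SNR_in/SNR_out, so in dB: SNR_out = SNR_in − NF
SNR_out = 18.5 − 4.95 = 13.55 dB

13.55 dB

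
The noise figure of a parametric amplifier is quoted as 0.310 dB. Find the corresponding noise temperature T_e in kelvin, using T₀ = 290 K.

F = 10^(0.310/10) = 1.07399
T_e = (F − 1)·T₀ = (1.07399 − 1) × 290 = 21.5 K

21.5 K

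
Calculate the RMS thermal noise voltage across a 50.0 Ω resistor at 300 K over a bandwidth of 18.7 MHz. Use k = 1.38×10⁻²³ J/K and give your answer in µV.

V_n = √(4kTRB)
4kTRB = 4 × 1.38×10⁻²³ × 300 × 5.00×10¹ × 1.87×10⁷ = 1.55×10⁻¹¹ V²
V_n = √(1.55×10⁻¹¹) = 3.93×10⁻⁶ V = 3.93 µV

3.93 µV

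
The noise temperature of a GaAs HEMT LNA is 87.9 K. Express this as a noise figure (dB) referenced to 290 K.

1.15 dB

F = 1 + T_e/T₀ = 1 + 87.9/290 = 1.3031
NF = 10 log₁₀(1.3031) = 1.15 dB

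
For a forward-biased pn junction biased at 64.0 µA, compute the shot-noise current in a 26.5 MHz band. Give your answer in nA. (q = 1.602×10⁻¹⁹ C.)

I_n = √(2qI·B)
2qI·B = 2 × 1.602×10⁻¹⁹ × 6.40×10⁻⁵ × 2.65×10⁷ = 5.43×10⁻¹⁶ A²
I_n = √(5.43×10⁻¹⁶) = 2.33×10⁻⁸ A = 23.3 nA

23.3 nA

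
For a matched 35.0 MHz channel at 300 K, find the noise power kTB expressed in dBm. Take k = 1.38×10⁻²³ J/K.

−98.4 dBm

P_n = kTB = 1.38×10⁻²³ × 300 × 3.50×10⁷ = 1.45×10⁻¹³ W
In dBm: 10 log₁₀(1.45×10⁻¹³ / 10⁻³) = −98.4 dBm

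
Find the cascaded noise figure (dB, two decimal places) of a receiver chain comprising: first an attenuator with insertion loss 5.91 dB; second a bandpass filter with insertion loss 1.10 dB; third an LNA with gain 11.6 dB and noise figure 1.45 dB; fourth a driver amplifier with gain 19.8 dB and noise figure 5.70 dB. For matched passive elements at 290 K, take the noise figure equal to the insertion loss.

9.01 dB

Convert to linear (a loss of L dB is a gain of −L dB): F_i = 10^(NF_i/10), G_i = 10^(G_i,dB/10)
  Stage 1: F_1 = 10^(5.91/10) = 3.899, G_1 = 10^(−5.91/10) = 0.2564
  Stage 2: F_2 = 10^(1.10/10) = 1.288, G_2 = 10^(−1.10/10) = 0.7762
  Stage 3: F_3 = 10^(1.45/10) = 1.396, G_3 = 10^(11.6/10) = 14.45
  Stage 4: F_4 = 10^(5.70/10) = 3.715, G_4 = 10^(19.8/10) = 95.50
Friis cascade:
  F = 3.899 + (1.288 − 1)/0.2564 + (1.396 − 1)/0.1991 + (3.715 − 1)/2.877 = 7.958
NF = 10 log₁₀(7.958) = 9.01 dB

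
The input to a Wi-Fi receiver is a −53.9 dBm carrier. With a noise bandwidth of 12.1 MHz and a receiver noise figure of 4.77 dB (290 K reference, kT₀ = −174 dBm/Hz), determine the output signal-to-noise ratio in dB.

Noise floor: N = −174 + 10 log₁₀(B) + NF
10 log₁₀(1.21×10⁷) = 70.83 dB
N = −174 + 70.83 + 4.77 = −98.40 dBm
SNR = P_sig − N = −53.9 − (−98.40) = 44.50 dB → 44.5 dB

44.5 dB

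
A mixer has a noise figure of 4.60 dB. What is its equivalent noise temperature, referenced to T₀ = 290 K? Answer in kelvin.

F = 10^(4.60/10) = 2.88403
T_e = (F − 1)·T₀ = (2.88403 − 1) × 290 = 546 K

546 K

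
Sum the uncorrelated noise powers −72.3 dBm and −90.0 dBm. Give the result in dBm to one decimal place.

−72.2 dBm

Convert to linear, add, convert back:
P₁ = 5.89×10⁻¹¹ W, P₂ = 1.00×10⁻¹² W
P_tot = 5.99×10⁻¹¹ W → 10 log₁₀(P_tot / 10⁻³) = −72.2 dBm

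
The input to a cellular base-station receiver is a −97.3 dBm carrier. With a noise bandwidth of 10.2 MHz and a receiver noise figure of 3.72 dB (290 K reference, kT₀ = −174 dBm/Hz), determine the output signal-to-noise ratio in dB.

2.9 dB

Noise floor: N = −174 + 10 log₁₀(B) + NF
10 log₁₀(1.02×10⁷) = 70.09 dB
N = −174 + 70.09 + 3.72 = −100.19 dBm
SNR = P_sig − N = −97.3 − (−100.19) = 2.89 dB → 2.9 dB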